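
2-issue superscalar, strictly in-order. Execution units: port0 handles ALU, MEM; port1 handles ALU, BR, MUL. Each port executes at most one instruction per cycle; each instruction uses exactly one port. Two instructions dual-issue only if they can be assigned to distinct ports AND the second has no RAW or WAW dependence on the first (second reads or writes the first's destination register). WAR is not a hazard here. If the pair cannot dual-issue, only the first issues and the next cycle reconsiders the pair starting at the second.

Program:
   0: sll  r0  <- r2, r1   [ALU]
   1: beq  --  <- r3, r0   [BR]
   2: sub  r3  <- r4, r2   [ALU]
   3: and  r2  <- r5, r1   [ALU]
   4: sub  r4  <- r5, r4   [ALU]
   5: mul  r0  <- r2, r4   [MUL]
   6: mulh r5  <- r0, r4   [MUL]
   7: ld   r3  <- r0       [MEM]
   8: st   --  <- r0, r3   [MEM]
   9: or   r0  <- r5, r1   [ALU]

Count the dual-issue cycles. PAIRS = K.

  cy0 -> i0 (sll) RAW r0
  cy1 -> i1&i2 (beq sub) pair
  cy2 -> i3&i4 (and sub) pair
  cy3 -> i5 (mul) no-port MUL/MUL
  cy4 -> i6&i7 (mulh ld) pair
  cy5 -> i8&i9 (st or) pair

PAIRS = 4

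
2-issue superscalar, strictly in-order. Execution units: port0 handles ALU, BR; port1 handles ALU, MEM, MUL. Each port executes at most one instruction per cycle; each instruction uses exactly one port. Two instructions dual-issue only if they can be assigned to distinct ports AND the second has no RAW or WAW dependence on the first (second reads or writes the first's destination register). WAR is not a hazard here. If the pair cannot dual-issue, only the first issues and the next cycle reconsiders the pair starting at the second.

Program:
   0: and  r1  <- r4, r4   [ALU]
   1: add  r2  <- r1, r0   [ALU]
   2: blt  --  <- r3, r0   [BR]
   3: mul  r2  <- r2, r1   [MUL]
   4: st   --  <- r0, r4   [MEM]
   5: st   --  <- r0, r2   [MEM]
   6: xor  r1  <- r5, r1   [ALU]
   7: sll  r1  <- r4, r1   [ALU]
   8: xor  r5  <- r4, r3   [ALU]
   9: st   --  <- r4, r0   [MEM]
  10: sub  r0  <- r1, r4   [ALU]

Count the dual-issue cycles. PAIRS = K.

t=0 i0:and.ALU ; RAW r1
t=1 i1&i2:add.ALU;blt.BR ; pair
t=2 i3:mul.MUL ; no-port MUL/MEM
t=3 i4:st.MEM ; no-port MEM/MEM
t=4 i5&i6:st.MEM;xor.ALU ; pair
t=5 i7&i8:sll.ALU;xor.ALU ; pair
t=6 i9&i10:st.MEM;sub.ALU ; pair

PAIRS = 4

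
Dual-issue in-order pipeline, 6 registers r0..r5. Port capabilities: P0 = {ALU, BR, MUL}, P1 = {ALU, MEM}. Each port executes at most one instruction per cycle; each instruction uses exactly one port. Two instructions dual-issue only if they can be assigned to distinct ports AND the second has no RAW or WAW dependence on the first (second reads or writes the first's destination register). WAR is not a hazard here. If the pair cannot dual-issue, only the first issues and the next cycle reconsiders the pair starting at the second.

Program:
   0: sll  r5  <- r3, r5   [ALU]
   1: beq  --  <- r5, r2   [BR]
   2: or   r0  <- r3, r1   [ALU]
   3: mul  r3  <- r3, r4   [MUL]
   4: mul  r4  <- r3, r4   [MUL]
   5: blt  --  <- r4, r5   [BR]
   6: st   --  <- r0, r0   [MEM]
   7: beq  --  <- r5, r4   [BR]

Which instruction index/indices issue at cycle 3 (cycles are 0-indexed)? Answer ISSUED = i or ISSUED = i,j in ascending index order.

ISSUED = 4

  cy0 -> i0 (sll.ALU) RAW r5
  cy1 -> i1,i2 (beq.BR+or.ALU) dual
  cy2 -> i3 (mul.MUL) no-port MUL/MUL
  cy3 -> i4 (mul.MUL) no-port MUL/BR
  cy4 -> i5,i6 (blt.BR+st.MEM) dual
  cy5 -> i7 (beq.BR) tail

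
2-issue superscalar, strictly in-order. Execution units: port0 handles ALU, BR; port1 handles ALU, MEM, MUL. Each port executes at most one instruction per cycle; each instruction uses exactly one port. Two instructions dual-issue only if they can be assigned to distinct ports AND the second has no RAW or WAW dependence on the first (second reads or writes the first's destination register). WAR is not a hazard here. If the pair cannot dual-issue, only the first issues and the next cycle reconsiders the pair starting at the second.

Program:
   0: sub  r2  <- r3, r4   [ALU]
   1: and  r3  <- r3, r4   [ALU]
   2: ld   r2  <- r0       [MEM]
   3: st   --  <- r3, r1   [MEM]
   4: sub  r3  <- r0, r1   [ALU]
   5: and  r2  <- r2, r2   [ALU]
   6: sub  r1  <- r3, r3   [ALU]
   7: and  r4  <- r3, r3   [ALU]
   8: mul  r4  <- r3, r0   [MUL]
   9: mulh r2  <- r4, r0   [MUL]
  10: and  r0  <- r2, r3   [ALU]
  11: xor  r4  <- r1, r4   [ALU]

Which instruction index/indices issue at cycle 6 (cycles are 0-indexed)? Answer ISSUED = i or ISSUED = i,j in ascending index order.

ISSUED = 9

  cy0 -> i0+i1 (sub.ALU and.ALU) 2-wide
  cy1 -> i2 (ld.MEM) no-port MEM/MEM
  cy2 -> i3+i4 (st.MEM sub.ALU) 2-wide
  cy3 -> i5+i6 (and.ALU sub.ALU) 2-wide
  cy4 -> i7 (and.ALU) WAW r4
  cy5 -> i8 (mul.MUL) no-port MUL/MUL
  cy6 -> i9 (mulh.MUL) RAW r2
  cy7 -> i10+i11 (and.ALU xor.ALU) 2-wide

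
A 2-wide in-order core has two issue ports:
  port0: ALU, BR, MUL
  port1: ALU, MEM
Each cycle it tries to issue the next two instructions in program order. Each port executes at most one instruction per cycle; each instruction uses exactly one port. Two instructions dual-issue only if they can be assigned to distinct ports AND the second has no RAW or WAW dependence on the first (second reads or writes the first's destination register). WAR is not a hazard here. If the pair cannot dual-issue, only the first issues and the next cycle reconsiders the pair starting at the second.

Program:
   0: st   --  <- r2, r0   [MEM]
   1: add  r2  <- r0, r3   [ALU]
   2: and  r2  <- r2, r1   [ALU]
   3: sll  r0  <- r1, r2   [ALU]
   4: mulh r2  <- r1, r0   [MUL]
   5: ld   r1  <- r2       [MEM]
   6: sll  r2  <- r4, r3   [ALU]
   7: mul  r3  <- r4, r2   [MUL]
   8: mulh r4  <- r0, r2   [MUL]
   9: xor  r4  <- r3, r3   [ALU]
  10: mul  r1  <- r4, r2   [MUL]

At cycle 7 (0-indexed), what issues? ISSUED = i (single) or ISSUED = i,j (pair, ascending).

[0] i0+i1  st add  -- pair
[1] i2  and  -- RAW r2
[2] i3  sll  -- RAW r0
[3] i4  mulh  -- RAW r2
[4] i5+i6  ld sll  -- pair
[5] i7  mul  -- no-port MUL/MUL
[6] i8  mulh  -- WAW r4
[7] i9  xor  -- RAW r4
[8] i10  mul  -- tail

ISSUED = 9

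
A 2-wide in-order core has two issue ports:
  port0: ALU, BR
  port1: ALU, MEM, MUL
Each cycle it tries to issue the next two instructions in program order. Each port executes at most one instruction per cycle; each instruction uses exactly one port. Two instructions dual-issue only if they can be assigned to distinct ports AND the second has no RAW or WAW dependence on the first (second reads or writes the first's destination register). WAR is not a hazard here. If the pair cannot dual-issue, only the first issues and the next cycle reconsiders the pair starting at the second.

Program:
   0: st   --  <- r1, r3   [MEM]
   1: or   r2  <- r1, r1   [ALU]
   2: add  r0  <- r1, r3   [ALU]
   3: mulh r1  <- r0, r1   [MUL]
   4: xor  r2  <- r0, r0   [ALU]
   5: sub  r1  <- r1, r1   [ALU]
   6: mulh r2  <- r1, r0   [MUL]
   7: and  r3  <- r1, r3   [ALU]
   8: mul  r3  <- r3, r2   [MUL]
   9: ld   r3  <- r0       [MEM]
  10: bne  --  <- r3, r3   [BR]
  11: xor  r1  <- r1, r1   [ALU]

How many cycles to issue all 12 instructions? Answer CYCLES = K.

t=0 i0+i1:st.MEM+or.ALU ; pair
t=1 i2:add.ALU ; RAW r0
t=2 i3+i4:mulh.MUL+xor.ALU ; pair
t=3 i5:sub.ALU ; RAW r1
t=4 i6+i7:mulh.MUL+and.ALU ; pair
t=5 i8:mul.MUL ; no-port MUL/MEM
t=6 i9:ld.MEM ; RAW r3
t=7 i10+i11:bne.BR+xor.ALU ; pair

CYCLES = 8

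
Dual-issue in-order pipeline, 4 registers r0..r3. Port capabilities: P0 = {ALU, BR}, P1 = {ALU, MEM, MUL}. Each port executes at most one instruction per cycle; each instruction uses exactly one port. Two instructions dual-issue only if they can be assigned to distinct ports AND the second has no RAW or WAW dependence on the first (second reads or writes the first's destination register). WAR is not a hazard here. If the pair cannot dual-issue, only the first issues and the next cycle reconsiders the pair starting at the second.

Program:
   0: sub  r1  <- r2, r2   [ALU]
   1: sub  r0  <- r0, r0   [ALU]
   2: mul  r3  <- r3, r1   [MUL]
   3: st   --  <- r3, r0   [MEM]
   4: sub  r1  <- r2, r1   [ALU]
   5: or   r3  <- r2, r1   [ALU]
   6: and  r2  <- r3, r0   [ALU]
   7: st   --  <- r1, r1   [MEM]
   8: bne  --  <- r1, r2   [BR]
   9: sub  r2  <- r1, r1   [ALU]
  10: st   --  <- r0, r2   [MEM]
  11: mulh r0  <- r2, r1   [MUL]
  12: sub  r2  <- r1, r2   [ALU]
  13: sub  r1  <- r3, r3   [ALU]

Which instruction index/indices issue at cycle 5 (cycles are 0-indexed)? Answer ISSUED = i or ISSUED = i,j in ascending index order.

ISSUED = 8,9

t=0 i0/i1:sub/sub ; 2-wide
t=1 i2:mul ; no-port MUL/MEM
t=2 i3/i4:st/sub ; 2-wide
t=3 i5:or ; RAW r3
t=4 i6/i7:and/st ; 2-wide
t=5 i8/i9:bne/sub ; 2-wide
t=6 i10:st ; no-port MEM/MUL
t=7 i11/i12:mulh/sub ; 2-wide
t=8 i13:sub ; tail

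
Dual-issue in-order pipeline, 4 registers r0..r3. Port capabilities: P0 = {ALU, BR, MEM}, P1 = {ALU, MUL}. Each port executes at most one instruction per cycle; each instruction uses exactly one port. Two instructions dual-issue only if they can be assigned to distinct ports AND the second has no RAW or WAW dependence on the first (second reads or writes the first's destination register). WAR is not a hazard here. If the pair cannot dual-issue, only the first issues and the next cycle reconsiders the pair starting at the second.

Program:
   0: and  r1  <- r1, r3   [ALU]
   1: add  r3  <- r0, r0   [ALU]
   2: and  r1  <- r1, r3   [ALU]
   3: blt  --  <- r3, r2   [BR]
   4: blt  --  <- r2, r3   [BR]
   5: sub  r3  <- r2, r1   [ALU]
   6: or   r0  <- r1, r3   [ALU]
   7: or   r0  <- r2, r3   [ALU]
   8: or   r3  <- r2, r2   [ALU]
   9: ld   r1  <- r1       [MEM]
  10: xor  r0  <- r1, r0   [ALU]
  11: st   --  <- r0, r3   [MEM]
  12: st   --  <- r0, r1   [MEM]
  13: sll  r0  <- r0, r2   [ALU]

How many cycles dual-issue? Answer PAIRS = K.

  cy0 -> i0/i1 (and.ALU add.ALU) pair
  cy1 -> i2/i3 (and.ALU blt.BR) pair
  cy2 -> i4/i5 (blt.BR sub.ALU) pair
  cy3 -> i6 (or.ALU) WAW r0
  cy4 -> i7/i8 (or.ALU or.ALU) pair
  cy5 -> i9 (ld.MEM) RAW r1
  cy6 -> i10 (xor.ALU) RAW r0
  cy7 -> i11 (st.MEM) no-port MEM/MEM
  cy8 -> i12/i13 (st.MEM sll.ALU) pair

PAIRS = 5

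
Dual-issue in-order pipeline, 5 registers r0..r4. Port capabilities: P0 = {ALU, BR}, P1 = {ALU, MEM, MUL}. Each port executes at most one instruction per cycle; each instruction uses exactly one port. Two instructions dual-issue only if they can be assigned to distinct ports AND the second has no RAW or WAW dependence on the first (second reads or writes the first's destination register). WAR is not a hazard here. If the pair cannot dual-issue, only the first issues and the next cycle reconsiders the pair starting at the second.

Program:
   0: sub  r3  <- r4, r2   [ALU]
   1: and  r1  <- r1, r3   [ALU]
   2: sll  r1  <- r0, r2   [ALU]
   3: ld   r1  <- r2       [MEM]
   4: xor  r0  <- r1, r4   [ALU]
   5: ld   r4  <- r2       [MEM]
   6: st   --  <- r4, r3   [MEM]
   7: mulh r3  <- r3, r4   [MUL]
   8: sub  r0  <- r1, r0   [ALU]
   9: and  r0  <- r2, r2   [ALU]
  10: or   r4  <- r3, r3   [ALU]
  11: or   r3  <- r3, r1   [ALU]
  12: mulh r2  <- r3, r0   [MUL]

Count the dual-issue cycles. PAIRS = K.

c0: i0 sub  RAW r3
c1: i1 and  WAW r1
c2: i2 sll  WAW r1
c3: i3 ld  RAW r1
c4: i4&i5 xor ld  2-wide
c5: i6 st  no-port MEM/MUL
c6: i7&i8 mulh sub  2-wide
c7: i9&i10 and or  2-wide
c8: i11 or  RAW r3
c9: i12 mulh  tail

PAIRS = 3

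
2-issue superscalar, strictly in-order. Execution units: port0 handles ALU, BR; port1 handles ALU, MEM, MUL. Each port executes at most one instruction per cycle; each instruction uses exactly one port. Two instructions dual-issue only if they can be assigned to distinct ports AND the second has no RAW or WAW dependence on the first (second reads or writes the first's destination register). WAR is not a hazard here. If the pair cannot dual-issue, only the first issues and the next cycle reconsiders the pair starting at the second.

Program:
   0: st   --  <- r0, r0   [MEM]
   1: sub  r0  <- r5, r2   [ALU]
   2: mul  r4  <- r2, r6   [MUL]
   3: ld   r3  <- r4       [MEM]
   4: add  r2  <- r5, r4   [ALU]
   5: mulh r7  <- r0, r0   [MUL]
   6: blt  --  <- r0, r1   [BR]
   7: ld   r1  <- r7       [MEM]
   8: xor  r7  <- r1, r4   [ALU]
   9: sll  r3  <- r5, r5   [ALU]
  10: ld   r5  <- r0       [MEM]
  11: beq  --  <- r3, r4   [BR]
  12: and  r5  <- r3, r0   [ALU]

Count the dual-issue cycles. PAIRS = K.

PAIRS = 5

c0: i0,i1 st.MEM;sub.ALU  dual
c1: i2 mul.MUL  no-port MUL/MEM
c2: i3,i4 ld.MEM;add.ALU  dual
c3: i5,i6 mulh.MUL;blt.BR  dual
c4: i7 ld.MEM  RAW r1
c5: i8,i9 xor.ALU;sll.ALU  dual
c6: i10,i11 ld.MEM;beq.BR  dual
c7: i12 and.ALU  tail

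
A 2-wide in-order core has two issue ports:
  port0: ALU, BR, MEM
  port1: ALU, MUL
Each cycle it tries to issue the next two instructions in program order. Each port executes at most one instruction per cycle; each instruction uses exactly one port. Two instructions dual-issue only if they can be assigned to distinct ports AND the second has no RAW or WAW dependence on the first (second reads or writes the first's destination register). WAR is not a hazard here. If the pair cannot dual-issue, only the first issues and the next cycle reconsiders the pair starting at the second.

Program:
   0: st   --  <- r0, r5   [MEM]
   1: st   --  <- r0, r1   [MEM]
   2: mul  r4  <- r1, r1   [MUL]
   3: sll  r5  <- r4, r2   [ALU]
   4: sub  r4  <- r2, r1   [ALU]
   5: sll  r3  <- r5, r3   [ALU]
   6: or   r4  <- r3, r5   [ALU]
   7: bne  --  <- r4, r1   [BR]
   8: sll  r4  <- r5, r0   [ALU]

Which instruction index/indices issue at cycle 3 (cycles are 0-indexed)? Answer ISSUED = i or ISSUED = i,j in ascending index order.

0. st.MEM @i0  | no-port MEM/MEM
1. st.MEM;mul.MUL @i1&i2  | 2-wide
2. sll.ALU;sub.ALU @i3&i4  | 2-wide
3. sll.ALU @i5  | RAW r3
4. or.ALU @i6  | RAW r4
5. bne.BR;sll.ALU @i7&i8  | 2-wide

ISSUED = 5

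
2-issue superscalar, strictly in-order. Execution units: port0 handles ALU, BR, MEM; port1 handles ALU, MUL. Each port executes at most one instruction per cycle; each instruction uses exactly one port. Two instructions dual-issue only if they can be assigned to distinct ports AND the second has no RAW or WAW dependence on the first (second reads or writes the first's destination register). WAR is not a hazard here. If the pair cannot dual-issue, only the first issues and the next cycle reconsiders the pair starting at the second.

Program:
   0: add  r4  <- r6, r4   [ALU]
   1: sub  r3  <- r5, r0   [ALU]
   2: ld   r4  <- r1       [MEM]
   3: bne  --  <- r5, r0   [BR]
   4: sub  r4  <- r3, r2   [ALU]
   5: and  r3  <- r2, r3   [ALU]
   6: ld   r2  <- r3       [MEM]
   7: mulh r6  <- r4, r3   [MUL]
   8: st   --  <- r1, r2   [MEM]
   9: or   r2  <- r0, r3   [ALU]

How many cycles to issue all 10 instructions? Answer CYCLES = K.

c0: i0&i1 add sub  pair
c1: i2 ld  no-port MEM/BR
c2: i3&i4 bne sub  pair
c3: i5 and  RAW r3
c4: i6&i7 ld mulh  pair
c5: i8&i9 st or  pair

CYCLES = 6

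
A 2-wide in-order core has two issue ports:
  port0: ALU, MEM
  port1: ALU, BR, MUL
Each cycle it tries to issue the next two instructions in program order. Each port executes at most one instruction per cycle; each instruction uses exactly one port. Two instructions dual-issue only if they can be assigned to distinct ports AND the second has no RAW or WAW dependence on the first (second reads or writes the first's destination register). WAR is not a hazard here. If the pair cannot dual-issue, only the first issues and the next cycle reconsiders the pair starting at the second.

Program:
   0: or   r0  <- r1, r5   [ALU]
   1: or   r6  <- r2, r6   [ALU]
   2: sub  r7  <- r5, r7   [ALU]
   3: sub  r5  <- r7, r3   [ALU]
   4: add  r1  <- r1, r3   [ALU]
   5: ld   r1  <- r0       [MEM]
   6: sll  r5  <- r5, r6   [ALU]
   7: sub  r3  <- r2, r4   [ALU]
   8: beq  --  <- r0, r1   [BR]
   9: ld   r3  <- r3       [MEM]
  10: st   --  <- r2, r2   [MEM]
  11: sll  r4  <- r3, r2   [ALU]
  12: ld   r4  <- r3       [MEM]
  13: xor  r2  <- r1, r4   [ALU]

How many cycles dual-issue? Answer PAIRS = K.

PAIRS = 5

0. or.ALU or.ALU @i0,i1  | 2-wide
1. sub.ALU @i2  | RAW r7
2. sub.ALU add.ALU @i3,i4  | 2-wide
3. ld.MEM sll.ALU @i5,i6  | 2-wide
4. sub.ALU beq.BR @i7,i8  | 2-wide
5. ld.MEM @i9  | no-port MEM/MEM
6. st.MEM sll.ALU @i10,i11  | 2-wide
7. ld.MEM @i12  | RAW r4
8. xor.ALU @i13  | tail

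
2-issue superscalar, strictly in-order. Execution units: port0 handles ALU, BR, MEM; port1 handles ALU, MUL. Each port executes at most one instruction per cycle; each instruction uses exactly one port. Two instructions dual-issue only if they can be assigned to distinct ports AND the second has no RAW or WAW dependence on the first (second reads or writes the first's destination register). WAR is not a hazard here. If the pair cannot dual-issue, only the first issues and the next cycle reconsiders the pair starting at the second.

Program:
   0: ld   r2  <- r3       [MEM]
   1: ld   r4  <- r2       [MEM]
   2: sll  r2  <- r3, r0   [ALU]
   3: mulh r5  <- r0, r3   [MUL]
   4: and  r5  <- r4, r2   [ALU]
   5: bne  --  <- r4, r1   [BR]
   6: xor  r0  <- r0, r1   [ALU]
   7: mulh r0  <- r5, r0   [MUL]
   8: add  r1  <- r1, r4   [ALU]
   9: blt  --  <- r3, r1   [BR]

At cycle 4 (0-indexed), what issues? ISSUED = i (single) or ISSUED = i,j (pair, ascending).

ISSUED = 6

  cy0 -> i0 (ld) no-port MEM/MEM
  cy1 -> i1,i2 (ld+sll) 2-wide
  cy2 -> i3 (mulh) WAW r5
  cy3 -> i4,i5 (and+bne) 2-wide
  cy4 -> i6 (xor) RAW+WAW r0
  cy5 -> i7,i8 (mulh+add) 2-wide
  cy6 -> i9 (blt) tail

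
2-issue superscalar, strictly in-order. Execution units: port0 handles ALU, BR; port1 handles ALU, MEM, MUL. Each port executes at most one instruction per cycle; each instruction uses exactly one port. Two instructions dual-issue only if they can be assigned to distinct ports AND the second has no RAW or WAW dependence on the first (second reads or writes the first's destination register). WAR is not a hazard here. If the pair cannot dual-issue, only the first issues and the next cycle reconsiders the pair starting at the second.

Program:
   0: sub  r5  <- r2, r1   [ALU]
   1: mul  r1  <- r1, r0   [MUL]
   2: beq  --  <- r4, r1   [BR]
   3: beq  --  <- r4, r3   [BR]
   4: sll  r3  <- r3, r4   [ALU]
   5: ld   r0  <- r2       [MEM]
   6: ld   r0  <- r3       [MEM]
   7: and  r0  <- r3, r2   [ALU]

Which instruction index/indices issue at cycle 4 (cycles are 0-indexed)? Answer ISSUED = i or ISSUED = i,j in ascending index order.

[0] i0,i1  sub+mul  -- pair
[1] i2  beq  -- no-port BR/BR
[2] i3,i4  beq+sll  -- pair
[3] i5  ld  -- no-port MEM/MEM
[4] i6  ld  -- WAW r0
[5] i7  and  -- tail

ISSUED = 6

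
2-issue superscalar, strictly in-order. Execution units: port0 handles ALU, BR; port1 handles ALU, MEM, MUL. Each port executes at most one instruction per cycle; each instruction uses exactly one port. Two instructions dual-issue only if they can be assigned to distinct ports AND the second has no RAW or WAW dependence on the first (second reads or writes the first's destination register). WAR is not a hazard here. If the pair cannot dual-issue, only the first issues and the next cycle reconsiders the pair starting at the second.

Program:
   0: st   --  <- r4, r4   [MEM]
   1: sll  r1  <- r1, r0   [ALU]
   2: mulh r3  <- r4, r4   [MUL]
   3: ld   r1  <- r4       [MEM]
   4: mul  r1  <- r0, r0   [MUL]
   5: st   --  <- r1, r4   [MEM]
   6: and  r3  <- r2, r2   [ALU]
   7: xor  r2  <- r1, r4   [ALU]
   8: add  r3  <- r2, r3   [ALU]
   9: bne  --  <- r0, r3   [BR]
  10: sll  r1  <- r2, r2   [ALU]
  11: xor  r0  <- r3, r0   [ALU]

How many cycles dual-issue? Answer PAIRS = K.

PAIRS = 3

t=0 i0/i1:st.MEM+sll.ALU ; 2-wide
t=1 i2:mulh.MUL ; no-port MUL/MEM
t=2 i3:ld.MEM ; no-port MEM/MUL
t=3 i4:mul.MUL ; no-port MUL/MEM
t=4 i5/i6:st.MEM+and.ALU ; 2-wide
t=5 i7:xor.ALU ; RAW r2
t=6 i8:add.ALU ; RAW r3
t=7 i9/i10:bne.BR+sll.ALU ; 2-wide
t=8 i11:xor.ALU ; tail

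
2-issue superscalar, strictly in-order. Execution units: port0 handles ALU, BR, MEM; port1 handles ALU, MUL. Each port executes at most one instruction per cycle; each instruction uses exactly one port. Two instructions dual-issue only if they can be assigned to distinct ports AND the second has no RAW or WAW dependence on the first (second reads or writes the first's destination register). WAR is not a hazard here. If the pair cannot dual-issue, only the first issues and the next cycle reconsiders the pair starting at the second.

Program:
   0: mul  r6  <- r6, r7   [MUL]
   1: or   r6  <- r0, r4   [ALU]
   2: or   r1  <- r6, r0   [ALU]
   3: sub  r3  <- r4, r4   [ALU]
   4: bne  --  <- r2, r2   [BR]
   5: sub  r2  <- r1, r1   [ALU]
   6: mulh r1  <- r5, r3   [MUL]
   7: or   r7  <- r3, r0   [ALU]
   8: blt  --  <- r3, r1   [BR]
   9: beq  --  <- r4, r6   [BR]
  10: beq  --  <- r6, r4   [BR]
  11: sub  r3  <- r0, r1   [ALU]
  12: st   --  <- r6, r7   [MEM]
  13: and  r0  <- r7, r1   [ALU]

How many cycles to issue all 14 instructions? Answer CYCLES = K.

t=0 i0:mul.MUL ; WAW r6
t=1 i1:or.ALU ; RAW r6
t=2 i2&i3:or.ALU+sub.ALU ; dual
t=3 i4&i5:bne.BR+sub.ALU ; dual
t=4 i6&i7:mulh.MUL+or.ALU ; dual
t=5 i8:blt.BR ; no-port BR/BR
t=6 i9:beq.BR ; no-port BR/BR
t=7 i10&i11:beq.BR+sub.ALU ; dual
t=8 i12&i13:st.MEM+and.ALU ; dual

CYCLES = 9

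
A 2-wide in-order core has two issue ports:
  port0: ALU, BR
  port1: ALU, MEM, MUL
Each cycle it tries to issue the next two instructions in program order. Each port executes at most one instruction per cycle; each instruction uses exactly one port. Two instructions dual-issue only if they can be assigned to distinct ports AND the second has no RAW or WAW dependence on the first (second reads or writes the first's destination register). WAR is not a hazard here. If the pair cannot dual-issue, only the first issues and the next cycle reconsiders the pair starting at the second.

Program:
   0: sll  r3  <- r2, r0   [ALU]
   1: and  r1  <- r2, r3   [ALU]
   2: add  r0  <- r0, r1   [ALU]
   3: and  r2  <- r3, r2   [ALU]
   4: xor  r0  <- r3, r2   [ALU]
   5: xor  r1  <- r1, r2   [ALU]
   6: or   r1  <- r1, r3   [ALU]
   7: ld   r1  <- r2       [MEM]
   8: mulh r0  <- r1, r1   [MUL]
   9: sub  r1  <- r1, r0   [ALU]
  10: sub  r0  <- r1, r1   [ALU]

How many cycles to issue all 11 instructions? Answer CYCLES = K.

CYCLES = 9

c0: i0 sll.ALU  RAW r3
c1: i1 and.ALU  RAW r1
c2: i2/i3 add.ALU+and.ALU  pair
c3: i4/i5 xor.ALU+xor.ALU  pair
c4: i6 or.ALU  WAW r1
c5: i7 ld.MEM  no-port MEM/MUL
c6: i8 mulh.MUL  RAW r0
c7: i9 sub.ALU  RAW r1
c8: i10 sub.ALU  tail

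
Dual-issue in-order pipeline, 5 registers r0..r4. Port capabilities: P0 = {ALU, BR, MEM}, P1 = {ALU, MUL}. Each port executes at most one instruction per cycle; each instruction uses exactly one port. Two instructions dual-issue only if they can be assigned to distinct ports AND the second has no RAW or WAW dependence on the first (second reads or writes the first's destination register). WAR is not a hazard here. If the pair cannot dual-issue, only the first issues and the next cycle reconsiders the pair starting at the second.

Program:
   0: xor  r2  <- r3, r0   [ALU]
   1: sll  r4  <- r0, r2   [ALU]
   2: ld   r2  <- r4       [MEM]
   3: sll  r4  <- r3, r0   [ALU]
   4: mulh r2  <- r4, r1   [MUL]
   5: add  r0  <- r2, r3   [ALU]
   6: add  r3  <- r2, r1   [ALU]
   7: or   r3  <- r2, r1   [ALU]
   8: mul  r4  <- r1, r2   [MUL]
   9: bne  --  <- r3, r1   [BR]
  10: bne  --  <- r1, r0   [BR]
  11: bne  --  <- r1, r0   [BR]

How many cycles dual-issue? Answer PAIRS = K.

PAIRS = 3

  cy0 -> i0 (xor) RAW r2
  cy1 -> i1 (sll) RAW r4
  cy2 -> i2+i3 (ld;sll) dual
  cy3 -> i4 (mulh) RAW r2
  cy4 -> i5+i6 (add;add) dual
  cy5 -> i7+i8 (or;mul) dual
  cy6 -> i9 (bne) no-port BR/BR
  cy7 -> i10 (bne) no-port BR/BR
  cy8 -> i11 (bne) tail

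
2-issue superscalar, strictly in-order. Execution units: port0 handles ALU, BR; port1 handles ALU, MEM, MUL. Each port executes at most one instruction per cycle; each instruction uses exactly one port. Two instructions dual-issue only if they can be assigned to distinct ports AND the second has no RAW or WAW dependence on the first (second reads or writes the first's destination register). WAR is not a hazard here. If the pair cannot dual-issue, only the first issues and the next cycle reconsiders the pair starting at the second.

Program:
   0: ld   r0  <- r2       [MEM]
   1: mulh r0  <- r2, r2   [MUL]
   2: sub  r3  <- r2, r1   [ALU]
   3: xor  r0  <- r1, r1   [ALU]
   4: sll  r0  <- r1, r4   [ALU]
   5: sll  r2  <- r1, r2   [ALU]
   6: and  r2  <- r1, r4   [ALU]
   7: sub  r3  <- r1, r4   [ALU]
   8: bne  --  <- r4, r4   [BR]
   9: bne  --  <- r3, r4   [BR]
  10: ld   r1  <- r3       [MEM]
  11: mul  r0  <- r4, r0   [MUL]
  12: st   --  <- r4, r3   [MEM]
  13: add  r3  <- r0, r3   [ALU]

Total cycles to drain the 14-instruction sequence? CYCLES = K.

  cy0 -> i0 (ld.MEM) no-port MEM/MUL
  cy1 -> i1,i2 (mulh.MUL/sub.ALU) dual
  cy2 -> i3 (xor.ALU) WAW r0
  cy3 -> i4,i5 (sll.ALU/sll.ALU) dual
  cy4 -> i6,i7 (and.ALU/sub.ALU) dual
  cy5 -> i8 (bne.BR) no-port BR/BR
  cy6 -> i9,i10 (bne.BR/ld.MEM) dual
  cy7 -> i11 (mul.MUL) no-port MUL/MEM
  cy8 -> i12,i13 (st.MEM/add.ALU) dual

CYCLES = 9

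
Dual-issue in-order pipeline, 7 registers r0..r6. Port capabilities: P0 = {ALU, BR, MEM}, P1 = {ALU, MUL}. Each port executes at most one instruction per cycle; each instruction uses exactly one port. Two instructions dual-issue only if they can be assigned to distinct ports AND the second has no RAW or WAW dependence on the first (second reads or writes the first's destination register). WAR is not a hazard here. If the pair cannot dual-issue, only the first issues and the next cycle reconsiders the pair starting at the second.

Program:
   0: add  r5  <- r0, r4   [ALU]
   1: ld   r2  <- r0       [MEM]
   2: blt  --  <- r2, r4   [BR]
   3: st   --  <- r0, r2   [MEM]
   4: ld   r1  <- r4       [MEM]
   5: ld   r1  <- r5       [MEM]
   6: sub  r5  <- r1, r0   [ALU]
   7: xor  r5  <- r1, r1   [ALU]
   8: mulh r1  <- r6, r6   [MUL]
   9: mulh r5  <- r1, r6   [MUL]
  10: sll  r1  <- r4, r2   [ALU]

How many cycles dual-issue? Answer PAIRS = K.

  cy0 -> i0+i1 (add/ld) 2-wide
  cy1 -> i2 (blt) no-port BR/MEM
  cy2 -> i3 (st) no-port MEM/MEM
  cy3 -> i4 (ld) no-port MEM/MEM
  cy4 -> i5 (ld) RAW r1
  cy5 -> i6 (sub) WAW r5
  cy6 -> i7+i8 (xor/mulh) 2-wide
  cy7 -> i9+i10 (mulh/sll) 2-wide

PAIRS = 3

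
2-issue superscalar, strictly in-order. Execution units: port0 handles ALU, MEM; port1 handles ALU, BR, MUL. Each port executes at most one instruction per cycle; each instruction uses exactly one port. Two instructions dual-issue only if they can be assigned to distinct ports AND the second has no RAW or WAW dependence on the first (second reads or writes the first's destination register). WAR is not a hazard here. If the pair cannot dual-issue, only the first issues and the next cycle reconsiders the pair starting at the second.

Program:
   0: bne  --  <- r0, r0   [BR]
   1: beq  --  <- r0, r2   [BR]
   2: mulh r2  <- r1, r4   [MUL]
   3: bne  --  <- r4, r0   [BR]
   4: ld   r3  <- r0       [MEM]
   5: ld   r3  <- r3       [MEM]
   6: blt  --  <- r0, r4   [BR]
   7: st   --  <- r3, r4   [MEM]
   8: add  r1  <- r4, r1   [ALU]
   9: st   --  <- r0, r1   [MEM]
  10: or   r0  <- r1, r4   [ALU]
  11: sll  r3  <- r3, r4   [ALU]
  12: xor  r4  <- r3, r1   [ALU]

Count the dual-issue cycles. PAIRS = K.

PAIRS = 4

#0 head=0: bne.BR i0 no-port BR/BR
#1 head=1: beq.BR i1 no-port BR/MUL
#2 head=2: mulh.MUL i2 no-port MUL/BR
#3 head=3: bne.BR;ld.MEM i3/i4 2-wide
#4 head=5: ld.MEM;blt.BR i5/i6 2-wide
#5 head=7: st.MEM;add.ALU i7/i8 2-wide
#6 head=9: st.MEM;or.ALU i9/i10 2-wide
#7 head=11: sll.ALU i11 RAW r3
#8 head=12: xor.ALU i12 tail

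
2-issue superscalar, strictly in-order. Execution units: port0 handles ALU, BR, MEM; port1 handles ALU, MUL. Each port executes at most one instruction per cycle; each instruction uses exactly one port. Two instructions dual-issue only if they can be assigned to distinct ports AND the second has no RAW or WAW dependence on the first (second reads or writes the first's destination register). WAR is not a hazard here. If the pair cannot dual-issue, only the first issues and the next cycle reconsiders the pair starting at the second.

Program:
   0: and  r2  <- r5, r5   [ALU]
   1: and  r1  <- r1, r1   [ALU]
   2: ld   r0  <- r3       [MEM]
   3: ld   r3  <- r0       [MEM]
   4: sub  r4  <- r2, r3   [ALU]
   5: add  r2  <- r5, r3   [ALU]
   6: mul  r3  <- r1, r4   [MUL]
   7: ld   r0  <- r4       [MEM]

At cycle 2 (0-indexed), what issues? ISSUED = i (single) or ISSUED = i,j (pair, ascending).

c0: i0,i1 and.ALU;and.ALU  2-wide
c1: i2 ld.MEM  no-port MEM/MEM
c2: i3 ld.MEM  RAW r3
c3: i4,i5 sub.ALU;add.ALU  2-wide
c4: i6,i7 mul.MUL;ld.MEM  2-wide

ISSUED = 3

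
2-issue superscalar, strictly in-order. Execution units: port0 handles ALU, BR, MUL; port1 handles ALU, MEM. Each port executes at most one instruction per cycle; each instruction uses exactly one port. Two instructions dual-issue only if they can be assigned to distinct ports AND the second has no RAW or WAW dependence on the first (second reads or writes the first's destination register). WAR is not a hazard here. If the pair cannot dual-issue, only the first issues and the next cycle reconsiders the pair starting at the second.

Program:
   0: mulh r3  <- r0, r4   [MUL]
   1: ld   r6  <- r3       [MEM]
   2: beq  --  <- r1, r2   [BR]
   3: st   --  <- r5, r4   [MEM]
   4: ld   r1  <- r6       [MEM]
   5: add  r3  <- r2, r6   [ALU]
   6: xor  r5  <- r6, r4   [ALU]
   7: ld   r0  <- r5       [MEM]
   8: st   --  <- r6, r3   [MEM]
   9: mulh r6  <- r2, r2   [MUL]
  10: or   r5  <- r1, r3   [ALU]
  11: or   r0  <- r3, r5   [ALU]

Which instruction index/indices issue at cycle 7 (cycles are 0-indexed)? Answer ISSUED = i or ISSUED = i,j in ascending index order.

0. mulh @i0  | RAW r3
1. ld beq @i1&i2  | 2-wide
2. st @i3  | no-port MEM/MEM
3. ld add @i4&i5  | 2-wide
4. xor @i6  | RAW r5
5. ld @i7  | no-port MEM/MEM
6. st mulh @i8&i9  | 2-wide
7. or @i10  | RAW r5
8. or @i11  | tail

ISSUED = 10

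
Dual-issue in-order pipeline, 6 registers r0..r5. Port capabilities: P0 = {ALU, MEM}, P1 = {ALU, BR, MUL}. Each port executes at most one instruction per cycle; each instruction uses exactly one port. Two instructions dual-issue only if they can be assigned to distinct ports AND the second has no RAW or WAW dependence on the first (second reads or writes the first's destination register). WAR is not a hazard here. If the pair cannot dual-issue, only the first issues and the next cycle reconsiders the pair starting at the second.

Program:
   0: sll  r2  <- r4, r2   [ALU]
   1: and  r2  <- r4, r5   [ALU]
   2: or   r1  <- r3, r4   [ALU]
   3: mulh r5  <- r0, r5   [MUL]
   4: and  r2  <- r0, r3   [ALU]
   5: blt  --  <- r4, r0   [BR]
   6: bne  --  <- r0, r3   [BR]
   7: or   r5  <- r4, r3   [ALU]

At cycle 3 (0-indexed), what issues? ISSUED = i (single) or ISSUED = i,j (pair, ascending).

0. sll @i0  | WAW r2
1. and+or @i1/i2  | 2-wide
2. mulh+and @i3/i4  | 2-wide
3. blt @i5  | no-port BR/BR
4. bne+or @i6/i7  | 2-wide

ISSUED = 5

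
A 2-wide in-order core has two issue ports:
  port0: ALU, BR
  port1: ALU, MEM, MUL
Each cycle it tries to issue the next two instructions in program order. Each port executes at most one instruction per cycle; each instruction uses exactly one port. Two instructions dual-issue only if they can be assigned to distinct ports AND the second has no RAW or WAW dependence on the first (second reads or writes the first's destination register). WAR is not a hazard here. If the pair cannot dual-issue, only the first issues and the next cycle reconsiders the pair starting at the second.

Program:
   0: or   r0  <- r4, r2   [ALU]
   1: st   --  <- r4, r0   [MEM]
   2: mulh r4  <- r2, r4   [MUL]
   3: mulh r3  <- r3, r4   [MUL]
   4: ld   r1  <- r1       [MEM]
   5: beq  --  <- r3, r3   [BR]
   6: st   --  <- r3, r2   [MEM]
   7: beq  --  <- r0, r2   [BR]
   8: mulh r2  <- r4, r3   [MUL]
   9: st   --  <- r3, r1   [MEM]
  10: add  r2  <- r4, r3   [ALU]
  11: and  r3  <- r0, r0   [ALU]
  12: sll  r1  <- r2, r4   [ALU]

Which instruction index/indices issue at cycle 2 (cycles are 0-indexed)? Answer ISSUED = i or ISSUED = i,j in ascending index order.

ISSUED = 2

#0 head=0: or.ALU i0 RAW r0
#1 head=1: st.MEM i1 no-port MEM/MUL
#2 head=2: mulh.MUL i2 no-port MUL/MUL
#3 head=3: mulh.MUL i3 no-port MUL/MEM
#4 head=4: ld.MEM/beq.BR i4&i5 2-wide
#5 head=6: st.MEM/beq.BR i6&i7 2-wide
#6 head=8: mulh.MUL i8 no-port MUL/MEM
#7 head=9: st.MEM/add.ALU i9&i10 2-wide
#8 head=11: and.ALU/sll.ALU i11&i12 2-wide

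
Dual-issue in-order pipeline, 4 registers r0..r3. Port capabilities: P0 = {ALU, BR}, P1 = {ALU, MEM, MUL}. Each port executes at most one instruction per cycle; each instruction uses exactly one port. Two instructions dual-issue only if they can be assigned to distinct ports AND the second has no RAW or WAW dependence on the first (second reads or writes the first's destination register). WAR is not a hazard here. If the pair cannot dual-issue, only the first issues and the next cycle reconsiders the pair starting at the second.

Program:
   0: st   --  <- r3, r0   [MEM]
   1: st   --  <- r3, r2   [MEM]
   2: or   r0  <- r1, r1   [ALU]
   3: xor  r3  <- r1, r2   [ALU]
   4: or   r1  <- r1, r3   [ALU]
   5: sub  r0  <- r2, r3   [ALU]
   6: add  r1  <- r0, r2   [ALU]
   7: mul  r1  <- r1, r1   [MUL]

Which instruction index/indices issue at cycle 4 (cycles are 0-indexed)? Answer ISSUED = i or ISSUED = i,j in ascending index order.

c0: i0 st  no-port MEM/MEM
c1: i1&i2 st+or  dual
c2: i3 xor  RAW r3
c3: i4&i5 or+sub  dual
c4: i6 add  RAW+WAW r1
c5: i7 mul  tail

ISSUED = 6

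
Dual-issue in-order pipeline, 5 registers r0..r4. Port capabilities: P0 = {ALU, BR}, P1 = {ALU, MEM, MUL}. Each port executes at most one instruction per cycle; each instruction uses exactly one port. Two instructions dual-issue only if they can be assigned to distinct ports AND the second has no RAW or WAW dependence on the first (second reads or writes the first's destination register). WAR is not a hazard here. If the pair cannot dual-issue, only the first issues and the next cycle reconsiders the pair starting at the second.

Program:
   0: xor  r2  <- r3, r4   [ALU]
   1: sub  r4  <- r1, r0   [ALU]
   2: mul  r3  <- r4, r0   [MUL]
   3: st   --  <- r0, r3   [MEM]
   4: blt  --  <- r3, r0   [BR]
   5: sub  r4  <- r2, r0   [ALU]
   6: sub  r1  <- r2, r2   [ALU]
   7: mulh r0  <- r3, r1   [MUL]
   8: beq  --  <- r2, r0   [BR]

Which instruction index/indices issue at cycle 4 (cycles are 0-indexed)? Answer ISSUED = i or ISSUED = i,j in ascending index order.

0. xor.ALU+sub.ALU @i0+i1  | 2-wide
1. mul.MUL @i2  | no-port MUL/MEM
2. st.MEM+blt.BR @i3+i4  | 2-wide
3. sub.ALU+sub.ALU @i5+i6  | 2-wide
4. mulh.MUL @i7  | RAW r0
5. beq.BR @i8  | tail

ISSUED = 7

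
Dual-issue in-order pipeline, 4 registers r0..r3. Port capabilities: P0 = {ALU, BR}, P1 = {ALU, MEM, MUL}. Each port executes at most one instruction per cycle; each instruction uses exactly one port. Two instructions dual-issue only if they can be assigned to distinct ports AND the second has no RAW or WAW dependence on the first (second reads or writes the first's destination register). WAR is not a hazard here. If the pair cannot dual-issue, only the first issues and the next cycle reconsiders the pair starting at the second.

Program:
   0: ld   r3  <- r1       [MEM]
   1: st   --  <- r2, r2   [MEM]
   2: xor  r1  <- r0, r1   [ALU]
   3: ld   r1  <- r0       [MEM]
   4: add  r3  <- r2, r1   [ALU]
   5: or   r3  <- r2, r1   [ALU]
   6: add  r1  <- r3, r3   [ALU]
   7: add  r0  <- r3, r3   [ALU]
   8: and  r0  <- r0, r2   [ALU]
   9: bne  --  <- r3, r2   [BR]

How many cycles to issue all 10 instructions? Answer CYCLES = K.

#0 head=0: ld.MEM i0 no-port MEM/MEM
#1 head=1: st.MEM+xor.ALU i1+i2 pair
#2 head=3: ld.MEM i3 RAW r1
#3 head=4: add.ALU i4 WAW r3
#4 head=5: or.ALU i5 RAW r3
#5 head=6: add.ALU+add.ALU i6+i7 pair
#6 head=8: and.ALU+bne.BR i8+i9 pair

CYCLES = 7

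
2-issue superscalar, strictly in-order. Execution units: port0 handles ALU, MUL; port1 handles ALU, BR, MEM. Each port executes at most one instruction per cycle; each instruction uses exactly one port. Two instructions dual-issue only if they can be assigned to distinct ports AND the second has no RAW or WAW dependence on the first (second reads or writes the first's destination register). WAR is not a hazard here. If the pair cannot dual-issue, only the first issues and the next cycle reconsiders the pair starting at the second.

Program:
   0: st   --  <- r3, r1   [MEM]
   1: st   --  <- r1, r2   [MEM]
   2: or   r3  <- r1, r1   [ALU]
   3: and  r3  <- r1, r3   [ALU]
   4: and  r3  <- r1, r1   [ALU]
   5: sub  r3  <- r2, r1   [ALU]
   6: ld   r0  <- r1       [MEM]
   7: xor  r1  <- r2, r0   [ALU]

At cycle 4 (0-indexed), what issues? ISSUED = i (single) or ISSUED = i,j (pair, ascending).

ISSUED = 5,6

c0: i0 st.MEM  no-port MEM/MEM
c1: i1+i2 st.MEM;or.ALU  dual
c2: i3 and.ALU  WAW r3
c3: i4 and.ALU  WAW r3
c4: i5+i6 sub.ALU;ld.MEM  dual
c5: i7 xor.ALU  tail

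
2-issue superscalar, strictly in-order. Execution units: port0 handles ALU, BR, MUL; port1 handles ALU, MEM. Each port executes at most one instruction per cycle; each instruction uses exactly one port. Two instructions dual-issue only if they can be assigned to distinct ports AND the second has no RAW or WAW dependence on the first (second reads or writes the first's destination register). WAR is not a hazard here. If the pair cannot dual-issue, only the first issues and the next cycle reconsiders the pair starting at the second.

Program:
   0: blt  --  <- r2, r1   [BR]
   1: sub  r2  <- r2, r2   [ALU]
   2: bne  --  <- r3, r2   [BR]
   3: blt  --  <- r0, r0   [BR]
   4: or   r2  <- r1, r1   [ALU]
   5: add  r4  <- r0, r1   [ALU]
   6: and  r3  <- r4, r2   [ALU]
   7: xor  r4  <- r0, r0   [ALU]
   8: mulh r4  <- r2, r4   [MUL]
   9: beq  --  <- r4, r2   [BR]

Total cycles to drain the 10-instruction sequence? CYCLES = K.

c0: i0/i1 blt.BR+sub.ALU  2-wide
c1: i2 bne.BR  no-port BR/BR
c2: i3/i4 blt.BR+or.ALU  2-wide
c3: i5 add.ALU  RAW r4
c4: i6/i7 and.ALU+xor.ALU  2-wide
c5: i8 mulh.MUL  no-port MUL/BR
c6: i9 beq.BR  tail

CYCLES = 7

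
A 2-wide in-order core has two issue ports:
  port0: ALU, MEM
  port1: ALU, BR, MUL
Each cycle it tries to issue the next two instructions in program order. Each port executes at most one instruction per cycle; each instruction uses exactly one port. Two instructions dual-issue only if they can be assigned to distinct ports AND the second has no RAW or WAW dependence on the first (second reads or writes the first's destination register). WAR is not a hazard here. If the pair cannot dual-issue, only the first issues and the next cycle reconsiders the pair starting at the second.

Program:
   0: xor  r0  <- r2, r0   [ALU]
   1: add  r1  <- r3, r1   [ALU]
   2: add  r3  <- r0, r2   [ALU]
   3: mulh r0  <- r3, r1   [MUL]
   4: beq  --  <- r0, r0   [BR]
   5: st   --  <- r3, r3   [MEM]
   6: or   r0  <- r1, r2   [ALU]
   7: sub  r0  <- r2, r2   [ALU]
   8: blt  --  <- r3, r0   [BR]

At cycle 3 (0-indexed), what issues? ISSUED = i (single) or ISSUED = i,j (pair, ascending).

0. xor.ALU/add.ALU @i0,i1  | 2-wide
1. add.ALU @i2  | RAW r3
2. mulh.MUL @i3  | no-port MUL/BR
3. beq.BR/st.MEM @i4,i5  | 2-wide
4. or.ALU @i6  | WAW r0
5. sub.ALU @i7  | RAW r0
6. blt.BR @i8  | tail

ISSUED = 4,5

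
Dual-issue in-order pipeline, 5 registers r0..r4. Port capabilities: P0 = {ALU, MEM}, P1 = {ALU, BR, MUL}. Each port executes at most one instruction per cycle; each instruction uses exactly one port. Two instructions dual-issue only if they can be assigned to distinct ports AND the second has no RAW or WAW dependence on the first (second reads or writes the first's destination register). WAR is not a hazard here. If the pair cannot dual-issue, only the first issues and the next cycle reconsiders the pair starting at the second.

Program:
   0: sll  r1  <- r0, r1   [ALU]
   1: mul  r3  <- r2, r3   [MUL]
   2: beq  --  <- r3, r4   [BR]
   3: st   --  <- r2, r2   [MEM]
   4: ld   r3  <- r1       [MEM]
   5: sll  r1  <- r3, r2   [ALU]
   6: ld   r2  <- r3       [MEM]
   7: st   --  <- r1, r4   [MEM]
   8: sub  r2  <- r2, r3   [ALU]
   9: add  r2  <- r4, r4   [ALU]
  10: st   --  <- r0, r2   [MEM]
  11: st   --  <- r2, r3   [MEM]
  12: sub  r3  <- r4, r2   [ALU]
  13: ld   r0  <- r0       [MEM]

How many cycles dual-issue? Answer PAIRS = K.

PAIRS = 5

t=0 i0,i1:sll;mul ; pair
t=1 i2,i3:beq;st ; pair
t=2 i4:ld ; RAW r3
t=3 i5,i6:sll;ld ; pair
t=4 i7,i8:st;sub ; pair
t=5 i9:add ; RAW r2
t=6 i10:st ; no-port MEM/MEM
t=7 i11,i12:st;sub ; pair
t=8 i13:ld ; tail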